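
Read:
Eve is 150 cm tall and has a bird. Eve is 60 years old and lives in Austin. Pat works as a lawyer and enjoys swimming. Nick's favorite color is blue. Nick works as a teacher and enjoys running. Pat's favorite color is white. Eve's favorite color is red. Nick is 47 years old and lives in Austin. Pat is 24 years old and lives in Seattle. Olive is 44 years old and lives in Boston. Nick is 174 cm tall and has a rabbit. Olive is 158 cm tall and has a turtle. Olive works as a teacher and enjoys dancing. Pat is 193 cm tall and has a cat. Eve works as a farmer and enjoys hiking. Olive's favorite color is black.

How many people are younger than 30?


Filter: 1

1


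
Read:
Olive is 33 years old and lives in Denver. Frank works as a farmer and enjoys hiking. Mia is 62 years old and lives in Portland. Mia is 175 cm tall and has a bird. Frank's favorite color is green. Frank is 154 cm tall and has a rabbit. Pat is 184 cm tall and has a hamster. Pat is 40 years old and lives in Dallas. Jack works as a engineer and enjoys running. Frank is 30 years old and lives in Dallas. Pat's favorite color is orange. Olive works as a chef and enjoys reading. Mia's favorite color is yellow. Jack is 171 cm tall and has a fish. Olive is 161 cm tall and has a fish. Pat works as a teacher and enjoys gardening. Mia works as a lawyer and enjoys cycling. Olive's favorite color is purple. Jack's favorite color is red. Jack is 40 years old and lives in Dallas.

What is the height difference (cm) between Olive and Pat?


|161 - 184| = 23

23


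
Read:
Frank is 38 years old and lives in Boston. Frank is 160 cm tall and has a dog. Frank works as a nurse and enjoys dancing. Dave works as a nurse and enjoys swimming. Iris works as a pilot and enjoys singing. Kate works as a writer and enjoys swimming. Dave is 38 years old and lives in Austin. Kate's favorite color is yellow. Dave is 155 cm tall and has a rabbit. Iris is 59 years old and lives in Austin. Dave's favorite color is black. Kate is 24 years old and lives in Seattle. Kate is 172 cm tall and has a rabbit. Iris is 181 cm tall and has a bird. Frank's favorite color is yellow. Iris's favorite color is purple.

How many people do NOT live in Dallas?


Not in Dallas: 4

4


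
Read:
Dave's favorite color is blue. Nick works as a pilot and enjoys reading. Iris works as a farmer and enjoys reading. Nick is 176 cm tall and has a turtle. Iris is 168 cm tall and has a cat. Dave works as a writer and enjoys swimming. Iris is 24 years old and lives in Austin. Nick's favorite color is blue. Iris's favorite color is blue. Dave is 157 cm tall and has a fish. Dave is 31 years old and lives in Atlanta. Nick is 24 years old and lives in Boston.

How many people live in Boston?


Count in Boston: 1

1


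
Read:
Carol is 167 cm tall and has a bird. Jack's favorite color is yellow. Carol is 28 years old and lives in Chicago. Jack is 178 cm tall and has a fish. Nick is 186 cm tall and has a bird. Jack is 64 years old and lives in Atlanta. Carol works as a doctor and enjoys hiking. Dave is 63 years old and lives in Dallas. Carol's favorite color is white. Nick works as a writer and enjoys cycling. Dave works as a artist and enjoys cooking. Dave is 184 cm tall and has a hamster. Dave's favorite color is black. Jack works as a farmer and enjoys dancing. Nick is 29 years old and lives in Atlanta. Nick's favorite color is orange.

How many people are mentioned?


People: Nick, Dave, Jack, Carol. Count = 4

4


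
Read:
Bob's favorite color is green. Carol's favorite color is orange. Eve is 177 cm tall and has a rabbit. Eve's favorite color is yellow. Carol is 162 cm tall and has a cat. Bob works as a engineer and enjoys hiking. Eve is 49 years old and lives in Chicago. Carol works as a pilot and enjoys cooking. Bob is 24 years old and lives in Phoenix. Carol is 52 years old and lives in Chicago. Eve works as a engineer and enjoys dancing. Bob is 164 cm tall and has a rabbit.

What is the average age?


Sum=125, n=3, avg=41.67

41.67


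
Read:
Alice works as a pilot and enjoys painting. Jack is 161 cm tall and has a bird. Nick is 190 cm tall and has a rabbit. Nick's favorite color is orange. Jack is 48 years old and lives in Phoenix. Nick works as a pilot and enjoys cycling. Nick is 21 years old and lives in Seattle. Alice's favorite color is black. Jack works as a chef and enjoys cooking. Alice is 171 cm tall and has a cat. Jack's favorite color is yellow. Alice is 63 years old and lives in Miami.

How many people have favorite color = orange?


Count: 1

1


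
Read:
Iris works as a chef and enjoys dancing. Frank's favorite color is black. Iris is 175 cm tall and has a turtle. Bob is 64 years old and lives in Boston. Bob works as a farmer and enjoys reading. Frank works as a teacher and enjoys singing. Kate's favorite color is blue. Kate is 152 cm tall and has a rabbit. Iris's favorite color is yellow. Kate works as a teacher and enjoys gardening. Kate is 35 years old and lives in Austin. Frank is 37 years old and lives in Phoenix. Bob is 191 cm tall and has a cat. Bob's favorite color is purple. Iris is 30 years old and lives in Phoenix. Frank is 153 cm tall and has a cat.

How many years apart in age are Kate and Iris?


35 vs 30, diff = 5

5


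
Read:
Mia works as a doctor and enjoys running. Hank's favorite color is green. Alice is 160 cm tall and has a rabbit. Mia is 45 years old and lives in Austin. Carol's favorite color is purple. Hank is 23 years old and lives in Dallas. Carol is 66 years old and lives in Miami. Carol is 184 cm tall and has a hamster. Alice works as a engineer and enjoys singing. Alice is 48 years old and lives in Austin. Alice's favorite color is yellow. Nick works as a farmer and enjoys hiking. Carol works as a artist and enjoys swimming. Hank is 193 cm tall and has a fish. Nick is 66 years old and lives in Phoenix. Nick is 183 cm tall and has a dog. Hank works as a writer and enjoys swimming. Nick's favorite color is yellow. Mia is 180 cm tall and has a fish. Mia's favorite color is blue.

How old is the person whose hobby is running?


Person with hobby=running is Mia, age 45

45


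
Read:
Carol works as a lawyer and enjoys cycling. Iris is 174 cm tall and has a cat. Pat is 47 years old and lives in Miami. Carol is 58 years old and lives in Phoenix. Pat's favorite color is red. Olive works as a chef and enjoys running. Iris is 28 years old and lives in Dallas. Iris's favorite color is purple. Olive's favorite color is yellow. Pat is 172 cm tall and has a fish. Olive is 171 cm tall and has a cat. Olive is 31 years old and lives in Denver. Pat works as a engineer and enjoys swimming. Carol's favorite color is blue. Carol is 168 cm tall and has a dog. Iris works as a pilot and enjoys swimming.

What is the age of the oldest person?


Oldest: Carol at 58

58


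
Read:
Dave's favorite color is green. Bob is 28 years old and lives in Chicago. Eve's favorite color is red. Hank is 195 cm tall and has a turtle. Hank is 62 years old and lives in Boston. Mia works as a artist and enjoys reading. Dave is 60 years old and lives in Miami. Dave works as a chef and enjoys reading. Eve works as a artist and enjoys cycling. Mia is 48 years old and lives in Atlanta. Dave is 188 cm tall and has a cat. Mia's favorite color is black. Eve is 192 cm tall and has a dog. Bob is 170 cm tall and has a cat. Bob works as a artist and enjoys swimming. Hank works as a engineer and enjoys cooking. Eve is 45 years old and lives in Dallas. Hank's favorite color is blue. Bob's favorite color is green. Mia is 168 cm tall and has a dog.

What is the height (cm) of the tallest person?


Tallest: Hank at 195 cm

195


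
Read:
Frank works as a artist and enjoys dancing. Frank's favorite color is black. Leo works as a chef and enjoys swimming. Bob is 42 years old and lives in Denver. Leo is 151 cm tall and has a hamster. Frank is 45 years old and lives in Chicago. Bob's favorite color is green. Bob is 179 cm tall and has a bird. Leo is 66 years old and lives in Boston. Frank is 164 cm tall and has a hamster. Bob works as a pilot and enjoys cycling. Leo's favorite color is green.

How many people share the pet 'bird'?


Count: 1

1


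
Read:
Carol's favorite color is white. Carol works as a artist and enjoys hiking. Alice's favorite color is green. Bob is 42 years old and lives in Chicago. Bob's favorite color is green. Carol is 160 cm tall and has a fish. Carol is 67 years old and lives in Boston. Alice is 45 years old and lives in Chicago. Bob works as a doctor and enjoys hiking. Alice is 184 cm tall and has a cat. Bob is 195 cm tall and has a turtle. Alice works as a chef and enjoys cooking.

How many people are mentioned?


People: Bob, Alice, Carol. Count = 3

3


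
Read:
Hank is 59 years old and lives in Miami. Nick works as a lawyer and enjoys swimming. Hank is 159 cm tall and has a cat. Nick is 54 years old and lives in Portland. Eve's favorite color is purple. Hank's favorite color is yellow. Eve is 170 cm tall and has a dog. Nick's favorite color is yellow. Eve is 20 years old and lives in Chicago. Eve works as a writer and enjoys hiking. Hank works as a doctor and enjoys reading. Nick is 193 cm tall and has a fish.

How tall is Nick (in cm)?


Nick is 193 cm tall

193


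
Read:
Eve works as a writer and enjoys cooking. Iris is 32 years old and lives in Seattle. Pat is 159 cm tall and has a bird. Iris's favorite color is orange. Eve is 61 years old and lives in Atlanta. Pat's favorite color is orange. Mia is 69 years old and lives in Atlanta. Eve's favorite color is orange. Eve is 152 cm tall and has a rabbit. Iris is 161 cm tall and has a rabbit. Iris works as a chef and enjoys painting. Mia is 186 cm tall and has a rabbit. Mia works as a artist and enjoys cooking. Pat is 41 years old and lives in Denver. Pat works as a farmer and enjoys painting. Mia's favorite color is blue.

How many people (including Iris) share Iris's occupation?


Iris is a chef. Count = 1

1


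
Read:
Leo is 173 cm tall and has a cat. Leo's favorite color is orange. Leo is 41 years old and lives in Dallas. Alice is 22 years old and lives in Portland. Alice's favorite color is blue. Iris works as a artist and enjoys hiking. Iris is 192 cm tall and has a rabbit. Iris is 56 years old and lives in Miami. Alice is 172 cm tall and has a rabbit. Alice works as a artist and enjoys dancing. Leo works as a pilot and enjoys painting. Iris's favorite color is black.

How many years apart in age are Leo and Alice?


41 vs 22, diff = 19

19


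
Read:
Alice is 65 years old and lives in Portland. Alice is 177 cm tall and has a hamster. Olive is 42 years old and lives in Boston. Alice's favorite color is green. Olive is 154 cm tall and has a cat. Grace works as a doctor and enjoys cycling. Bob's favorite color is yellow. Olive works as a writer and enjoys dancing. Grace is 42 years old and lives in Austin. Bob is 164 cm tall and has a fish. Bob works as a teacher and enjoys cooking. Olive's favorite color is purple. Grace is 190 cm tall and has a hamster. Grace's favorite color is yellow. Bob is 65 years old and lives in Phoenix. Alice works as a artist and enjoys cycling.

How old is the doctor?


The doctor is Grace, age 42

42


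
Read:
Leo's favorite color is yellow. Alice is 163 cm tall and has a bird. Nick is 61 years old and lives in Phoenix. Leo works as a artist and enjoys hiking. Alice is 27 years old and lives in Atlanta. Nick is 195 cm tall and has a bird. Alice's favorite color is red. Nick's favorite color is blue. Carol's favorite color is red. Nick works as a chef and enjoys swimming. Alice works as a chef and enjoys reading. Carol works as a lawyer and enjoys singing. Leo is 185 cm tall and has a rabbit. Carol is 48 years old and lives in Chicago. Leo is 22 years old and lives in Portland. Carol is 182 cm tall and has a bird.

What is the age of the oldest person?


Oldest: Nick at 61

61


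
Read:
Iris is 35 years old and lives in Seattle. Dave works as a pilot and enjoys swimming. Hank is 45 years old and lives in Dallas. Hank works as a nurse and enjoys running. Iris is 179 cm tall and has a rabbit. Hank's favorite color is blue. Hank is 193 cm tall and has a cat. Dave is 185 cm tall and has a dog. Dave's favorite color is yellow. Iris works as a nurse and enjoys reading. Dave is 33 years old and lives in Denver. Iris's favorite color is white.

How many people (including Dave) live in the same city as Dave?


Dave lives in Denver. Count = 1

1


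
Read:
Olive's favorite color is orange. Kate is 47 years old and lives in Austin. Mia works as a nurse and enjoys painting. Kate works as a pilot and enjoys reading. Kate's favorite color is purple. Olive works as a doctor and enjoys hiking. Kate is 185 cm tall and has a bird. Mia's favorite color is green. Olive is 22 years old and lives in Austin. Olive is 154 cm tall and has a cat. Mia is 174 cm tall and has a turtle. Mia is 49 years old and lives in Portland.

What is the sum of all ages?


47+22+49 = 118

118


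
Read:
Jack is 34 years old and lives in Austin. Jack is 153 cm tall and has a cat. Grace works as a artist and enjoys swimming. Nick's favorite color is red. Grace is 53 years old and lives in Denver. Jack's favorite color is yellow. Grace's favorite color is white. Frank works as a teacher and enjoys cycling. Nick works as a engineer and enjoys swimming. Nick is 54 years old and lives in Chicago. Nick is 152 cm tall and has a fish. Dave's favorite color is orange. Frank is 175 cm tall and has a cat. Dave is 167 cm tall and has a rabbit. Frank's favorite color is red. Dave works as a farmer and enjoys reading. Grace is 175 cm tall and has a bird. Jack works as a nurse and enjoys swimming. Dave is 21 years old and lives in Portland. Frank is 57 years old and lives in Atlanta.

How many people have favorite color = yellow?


Count: 1

1


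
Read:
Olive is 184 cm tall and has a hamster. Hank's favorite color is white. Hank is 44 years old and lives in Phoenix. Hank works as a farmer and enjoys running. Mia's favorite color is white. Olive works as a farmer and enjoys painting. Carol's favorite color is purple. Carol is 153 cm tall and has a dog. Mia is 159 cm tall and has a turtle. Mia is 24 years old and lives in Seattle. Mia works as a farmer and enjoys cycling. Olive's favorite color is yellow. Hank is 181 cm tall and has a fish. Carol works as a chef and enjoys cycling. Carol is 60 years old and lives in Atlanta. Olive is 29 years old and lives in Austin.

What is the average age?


Sum=157, n=4, avg=39.25

39.25


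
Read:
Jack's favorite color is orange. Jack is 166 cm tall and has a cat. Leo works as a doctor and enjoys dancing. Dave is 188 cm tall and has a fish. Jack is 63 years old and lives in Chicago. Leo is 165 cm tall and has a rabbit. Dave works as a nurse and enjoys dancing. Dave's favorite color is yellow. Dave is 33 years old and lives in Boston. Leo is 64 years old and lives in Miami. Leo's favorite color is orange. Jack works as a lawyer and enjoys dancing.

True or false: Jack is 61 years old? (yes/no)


Jack is actually 63. no

no


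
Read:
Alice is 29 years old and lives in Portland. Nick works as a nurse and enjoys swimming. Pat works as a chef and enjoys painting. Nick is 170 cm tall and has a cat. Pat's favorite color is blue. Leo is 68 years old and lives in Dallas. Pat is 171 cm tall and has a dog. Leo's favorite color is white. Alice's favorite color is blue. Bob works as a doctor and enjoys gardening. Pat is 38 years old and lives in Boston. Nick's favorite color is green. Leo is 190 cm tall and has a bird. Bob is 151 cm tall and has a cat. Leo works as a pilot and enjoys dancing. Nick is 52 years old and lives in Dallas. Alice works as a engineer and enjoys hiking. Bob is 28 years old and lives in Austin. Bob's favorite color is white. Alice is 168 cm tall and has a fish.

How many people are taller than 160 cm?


Taller than 160: 4

4


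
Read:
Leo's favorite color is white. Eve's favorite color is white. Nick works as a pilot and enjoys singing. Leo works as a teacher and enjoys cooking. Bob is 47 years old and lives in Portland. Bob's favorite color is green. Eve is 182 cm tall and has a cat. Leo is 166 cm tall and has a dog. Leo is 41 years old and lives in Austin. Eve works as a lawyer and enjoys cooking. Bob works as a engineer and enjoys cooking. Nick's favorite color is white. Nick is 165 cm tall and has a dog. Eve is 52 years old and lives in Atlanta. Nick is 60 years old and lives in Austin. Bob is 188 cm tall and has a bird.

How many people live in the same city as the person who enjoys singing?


Person with hobby singing is Nick, city Austin. Count = 2

2


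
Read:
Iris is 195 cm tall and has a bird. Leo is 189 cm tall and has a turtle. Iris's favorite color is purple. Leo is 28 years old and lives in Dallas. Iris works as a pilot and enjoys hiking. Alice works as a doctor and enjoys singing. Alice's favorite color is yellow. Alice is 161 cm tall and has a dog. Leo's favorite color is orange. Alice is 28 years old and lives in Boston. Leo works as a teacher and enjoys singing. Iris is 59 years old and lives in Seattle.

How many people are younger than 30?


Filter: 2

2


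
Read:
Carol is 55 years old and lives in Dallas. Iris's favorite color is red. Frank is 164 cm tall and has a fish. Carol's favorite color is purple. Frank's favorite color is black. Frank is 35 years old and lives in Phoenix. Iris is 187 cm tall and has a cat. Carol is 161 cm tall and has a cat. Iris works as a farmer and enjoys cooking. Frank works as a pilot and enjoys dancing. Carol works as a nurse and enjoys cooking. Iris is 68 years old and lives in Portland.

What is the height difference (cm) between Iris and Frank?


|187 - 164| = 23

23


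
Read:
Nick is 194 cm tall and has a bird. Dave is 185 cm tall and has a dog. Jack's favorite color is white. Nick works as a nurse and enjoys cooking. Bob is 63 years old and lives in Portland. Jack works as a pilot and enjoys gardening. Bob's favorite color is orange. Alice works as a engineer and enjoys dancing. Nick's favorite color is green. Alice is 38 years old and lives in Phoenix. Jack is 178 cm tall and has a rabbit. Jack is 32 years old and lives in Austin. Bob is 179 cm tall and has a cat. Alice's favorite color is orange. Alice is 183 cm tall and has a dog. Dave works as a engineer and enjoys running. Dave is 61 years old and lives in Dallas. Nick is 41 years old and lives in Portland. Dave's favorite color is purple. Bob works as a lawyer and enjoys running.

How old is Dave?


Dave is 61 years old

61


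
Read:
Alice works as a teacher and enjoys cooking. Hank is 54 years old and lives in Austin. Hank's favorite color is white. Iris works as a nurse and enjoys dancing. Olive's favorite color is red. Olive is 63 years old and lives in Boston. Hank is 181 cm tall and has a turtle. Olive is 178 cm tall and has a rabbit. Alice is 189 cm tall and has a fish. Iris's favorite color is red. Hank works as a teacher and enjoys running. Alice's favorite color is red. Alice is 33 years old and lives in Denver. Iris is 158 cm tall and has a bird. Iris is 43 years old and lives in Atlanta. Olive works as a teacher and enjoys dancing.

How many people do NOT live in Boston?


Not in Boston: 3

3


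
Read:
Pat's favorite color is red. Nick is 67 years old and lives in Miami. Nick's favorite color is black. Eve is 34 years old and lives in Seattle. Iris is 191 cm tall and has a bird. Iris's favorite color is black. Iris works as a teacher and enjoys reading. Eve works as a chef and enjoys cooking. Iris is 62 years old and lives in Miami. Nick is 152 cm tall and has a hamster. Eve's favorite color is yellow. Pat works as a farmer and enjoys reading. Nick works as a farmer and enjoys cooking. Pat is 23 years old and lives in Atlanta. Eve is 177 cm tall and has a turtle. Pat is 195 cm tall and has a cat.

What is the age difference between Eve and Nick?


|34 - 67| = 33

33


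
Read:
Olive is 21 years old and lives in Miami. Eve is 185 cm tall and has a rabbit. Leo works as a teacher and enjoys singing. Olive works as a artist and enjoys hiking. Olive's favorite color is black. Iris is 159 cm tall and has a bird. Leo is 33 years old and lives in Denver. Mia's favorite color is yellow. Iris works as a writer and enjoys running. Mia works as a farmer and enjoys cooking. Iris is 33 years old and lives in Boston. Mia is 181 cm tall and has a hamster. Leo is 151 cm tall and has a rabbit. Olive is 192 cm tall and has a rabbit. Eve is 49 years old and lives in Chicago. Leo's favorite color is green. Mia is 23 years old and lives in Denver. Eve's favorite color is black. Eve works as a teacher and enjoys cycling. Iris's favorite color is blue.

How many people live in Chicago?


Count in Chicago: 1

1


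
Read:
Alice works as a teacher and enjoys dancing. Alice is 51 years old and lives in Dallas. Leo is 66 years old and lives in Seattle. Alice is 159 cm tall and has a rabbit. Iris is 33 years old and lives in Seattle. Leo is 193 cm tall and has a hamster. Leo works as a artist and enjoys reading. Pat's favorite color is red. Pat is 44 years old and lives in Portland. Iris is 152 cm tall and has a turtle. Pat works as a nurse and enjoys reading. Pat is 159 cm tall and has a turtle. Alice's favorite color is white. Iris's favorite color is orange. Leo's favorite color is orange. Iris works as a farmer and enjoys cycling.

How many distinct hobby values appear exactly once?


Unique hobby values: 2

2


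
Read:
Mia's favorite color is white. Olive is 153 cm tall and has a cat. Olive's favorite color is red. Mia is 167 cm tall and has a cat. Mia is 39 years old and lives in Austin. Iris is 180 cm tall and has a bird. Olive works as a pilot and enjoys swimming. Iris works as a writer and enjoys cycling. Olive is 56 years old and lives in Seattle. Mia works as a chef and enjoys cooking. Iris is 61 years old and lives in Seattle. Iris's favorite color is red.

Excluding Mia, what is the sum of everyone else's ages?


Sum (excluding Mia): 117

117


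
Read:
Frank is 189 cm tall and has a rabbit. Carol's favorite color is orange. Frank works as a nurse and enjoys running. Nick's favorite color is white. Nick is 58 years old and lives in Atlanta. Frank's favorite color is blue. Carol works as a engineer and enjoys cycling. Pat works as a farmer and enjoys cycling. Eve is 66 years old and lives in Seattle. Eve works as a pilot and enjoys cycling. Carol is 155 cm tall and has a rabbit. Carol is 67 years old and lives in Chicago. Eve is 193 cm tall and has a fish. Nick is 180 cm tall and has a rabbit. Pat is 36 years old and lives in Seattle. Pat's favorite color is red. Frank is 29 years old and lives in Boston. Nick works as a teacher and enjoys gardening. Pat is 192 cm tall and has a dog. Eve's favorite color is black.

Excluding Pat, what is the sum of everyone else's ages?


Sum (excluding Pat): 220

220


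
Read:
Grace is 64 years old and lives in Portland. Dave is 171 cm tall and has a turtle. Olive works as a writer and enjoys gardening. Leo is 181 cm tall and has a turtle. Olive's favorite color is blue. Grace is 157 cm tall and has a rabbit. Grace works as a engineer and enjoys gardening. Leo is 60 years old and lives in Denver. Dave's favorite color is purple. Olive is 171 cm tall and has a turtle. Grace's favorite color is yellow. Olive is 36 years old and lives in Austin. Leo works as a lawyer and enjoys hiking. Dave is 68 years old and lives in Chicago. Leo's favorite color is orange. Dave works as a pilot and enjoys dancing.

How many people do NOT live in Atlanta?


Not in Atlanta: 4

4


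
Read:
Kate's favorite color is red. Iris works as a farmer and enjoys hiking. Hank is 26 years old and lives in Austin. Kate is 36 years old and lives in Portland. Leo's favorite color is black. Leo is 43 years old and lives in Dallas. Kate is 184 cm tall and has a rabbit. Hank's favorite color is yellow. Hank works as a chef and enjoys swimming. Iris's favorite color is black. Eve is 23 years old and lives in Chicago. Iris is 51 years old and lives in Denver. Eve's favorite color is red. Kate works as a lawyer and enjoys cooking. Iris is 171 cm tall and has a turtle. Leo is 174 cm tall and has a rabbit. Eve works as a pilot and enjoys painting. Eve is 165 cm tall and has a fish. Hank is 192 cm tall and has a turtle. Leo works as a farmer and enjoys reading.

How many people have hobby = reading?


Count: 1

1


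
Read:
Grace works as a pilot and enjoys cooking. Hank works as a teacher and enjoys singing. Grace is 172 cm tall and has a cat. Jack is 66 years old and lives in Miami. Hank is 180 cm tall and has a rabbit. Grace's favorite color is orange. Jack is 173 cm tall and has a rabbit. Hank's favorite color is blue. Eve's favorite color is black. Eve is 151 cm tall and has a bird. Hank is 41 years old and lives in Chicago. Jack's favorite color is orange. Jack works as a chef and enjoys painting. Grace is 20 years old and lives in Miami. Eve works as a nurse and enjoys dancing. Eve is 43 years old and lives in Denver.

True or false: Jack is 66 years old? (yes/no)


Jack is actually 66. yes

yes


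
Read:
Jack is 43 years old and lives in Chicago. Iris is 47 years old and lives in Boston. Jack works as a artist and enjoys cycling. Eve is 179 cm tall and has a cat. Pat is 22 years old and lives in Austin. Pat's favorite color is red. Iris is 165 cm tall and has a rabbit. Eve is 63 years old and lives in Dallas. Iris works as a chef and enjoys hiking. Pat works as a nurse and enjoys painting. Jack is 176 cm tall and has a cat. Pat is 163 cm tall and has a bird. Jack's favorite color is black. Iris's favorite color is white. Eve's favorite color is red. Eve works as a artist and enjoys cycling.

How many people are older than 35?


Filter: 3

3


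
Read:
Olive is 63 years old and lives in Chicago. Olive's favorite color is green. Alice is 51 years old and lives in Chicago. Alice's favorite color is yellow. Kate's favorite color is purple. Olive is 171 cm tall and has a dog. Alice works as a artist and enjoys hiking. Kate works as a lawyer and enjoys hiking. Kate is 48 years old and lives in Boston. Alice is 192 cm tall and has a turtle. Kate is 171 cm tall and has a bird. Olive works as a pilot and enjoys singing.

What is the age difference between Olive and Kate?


|63 - 48| = 15

15


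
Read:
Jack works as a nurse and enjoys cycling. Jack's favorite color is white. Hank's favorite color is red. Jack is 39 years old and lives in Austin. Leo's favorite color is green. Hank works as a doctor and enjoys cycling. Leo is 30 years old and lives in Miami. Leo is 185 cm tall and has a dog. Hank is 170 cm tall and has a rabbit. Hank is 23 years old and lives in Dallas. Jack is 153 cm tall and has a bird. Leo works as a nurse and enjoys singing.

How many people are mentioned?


People: Hank, Jack, Leo. Count = 3

3


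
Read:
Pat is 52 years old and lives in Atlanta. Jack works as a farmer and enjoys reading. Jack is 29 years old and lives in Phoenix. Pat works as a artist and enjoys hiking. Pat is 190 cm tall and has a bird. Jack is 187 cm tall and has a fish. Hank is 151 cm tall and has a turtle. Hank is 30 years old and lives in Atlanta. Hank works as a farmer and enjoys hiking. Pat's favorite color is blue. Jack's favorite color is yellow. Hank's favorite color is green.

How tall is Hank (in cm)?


Hank is 151 cm tall

151


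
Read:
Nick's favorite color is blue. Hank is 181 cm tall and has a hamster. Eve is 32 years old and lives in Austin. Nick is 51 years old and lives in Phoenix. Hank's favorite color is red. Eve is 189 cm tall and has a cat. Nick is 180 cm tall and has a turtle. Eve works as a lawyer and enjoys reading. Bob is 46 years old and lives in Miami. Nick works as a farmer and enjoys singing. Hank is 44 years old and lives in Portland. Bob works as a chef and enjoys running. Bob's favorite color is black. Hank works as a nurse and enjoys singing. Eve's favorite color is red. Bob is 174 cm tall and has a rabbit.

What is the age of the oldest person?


Oldest: Nick at 51

51


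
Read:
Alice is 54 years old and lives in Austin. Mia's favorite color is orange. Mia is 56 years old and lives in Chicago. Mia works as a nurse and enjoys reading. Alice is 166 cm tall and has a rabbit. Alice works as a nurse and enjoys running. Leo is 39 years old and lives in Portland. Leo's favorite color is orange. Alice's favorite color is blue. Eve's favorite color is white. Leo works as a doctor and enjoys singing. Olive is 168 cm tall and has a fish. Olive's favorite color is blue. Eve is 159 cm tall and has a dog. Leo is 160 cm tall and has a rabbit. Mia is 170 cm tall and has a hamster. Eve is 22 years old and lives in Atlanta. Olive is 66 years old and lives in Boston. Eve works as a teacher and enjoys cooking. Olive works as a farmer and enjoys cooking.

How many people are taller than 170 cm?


Taller than 170: 0

0


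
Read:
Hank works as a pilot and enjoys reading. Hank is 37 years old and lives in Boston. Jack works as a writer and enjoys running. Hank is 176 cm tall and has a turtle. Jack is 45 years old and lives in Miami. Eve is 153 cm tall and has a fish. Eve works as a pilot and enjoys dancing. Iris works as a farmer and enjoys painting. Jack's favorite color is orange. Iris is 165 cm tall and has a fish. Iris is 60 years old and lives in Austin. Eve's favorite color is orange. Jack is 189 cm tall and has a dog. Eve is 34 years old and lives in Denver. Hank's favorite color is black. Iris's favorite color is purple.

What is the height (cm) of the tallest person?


Tallest: Jack at 189 cm

189


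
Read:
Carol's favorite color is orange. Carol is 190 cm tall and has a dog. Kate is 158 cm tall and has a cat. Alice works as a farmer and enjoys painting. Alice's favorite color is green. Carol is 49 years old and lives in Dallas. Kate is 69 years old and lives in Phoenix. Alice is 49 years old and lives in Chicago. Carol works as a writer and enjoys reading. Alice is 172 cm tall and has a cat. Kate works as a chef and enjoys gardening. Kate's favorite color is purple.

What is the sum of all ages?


49+49+69 = 167

167


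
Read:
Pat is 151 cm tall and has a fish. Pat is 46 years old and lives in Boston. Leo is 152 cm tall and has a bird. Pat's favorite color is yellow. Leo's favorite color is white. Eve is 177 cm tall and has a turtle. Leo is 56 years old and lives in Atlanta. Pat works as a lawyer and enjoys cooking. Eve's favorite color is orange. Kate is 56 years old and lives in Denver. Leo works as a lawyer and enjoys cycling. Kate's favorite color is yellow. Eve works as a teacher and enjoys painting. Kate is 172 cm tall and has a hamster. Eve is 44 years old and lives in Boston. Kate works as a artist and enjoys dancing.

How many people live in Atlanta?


Count in Atlanta: 1

1


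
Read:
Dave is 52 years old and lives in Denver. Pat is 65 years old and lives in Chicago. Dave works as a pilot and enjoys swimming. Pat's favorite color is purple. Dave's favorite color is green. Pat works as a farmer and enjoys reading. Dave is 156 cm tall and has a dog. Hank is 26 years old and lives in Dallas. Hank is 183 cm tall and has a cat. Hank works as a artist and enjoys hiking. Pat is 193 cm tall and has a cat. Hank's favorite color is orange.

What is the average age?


Sum=143, n=3, avg=47.67

47.67


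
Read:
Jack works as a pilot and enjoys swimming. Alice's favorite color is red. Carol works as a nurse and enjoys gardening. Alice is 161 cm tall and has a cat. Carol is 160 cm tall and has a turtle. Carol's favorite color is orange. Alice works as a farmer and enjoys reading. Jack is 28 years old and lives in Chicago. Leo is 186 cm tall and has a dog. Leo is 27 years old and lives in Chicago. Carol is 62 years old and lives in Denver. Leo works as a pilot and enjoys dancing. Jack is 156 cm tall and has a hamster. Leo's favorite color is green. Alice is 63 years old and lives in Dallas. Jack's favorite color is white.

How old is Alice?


Alice is 63 years old

63


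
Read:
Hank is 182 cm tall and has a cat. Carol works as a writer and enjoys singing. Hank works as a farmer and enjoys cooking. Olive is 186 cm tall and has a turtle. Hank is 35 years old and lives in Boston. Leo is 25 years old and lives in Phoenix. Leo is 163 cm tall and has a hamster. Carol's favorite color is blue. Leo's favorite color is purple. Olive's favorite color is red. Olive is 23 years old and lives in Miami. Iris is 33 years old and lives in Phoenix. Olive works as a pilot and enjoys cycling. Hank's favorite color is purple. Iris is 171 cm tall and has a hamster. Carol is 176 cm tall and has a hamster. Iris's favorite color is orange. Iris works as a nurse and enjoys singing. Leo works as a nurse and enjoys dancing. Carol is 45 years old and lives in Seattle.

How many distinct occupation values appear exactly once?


Unique occupation values: 3

3


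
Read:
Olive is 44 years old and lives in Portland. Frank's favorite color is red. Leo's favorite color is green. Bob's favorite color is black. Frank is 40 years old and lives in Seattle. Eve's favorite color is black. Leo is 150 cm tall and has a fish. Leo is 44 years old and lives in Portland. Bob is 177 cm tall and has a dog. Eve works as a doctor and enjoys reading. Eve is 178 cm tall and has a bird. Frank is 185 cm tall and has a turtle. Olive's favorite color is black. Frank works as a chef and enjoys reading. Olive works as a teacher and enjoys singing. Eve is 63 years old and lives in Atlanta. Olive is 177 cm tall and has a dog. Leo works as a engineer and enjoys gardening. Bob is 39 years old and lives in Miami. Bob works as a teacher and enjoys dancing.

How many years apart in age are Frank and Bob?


40 vs 39, diff = 1

1


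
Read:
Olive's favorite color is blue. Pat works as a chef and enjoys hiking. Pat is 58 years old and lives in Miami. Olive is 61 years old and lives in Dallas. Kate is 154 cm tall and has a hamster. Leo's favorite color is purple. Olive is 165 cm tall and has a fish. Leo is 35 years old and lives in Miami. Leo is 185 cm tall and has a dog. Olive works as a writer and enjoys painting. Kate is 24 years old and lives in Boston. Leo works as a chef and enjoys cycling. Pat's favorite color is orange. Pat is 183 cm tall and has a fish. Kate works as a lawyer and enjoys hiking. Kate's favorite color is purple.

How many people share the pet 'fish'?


Count: 2

2


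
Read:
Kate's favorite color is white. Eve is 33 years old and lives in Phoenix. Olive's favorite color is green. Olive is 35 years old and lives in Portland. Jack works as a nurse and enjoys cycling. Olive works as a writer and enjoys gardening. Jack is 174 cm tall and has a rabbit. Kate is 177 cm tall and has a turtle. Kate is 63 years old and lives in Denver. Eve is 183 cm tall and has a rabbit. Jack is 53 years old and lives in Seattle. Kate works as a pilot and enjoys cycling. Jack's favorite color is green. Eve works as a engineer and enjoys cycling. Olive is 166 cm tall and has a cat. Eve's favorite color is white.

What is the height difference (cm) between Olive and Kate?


|166 - 177| = 11

11


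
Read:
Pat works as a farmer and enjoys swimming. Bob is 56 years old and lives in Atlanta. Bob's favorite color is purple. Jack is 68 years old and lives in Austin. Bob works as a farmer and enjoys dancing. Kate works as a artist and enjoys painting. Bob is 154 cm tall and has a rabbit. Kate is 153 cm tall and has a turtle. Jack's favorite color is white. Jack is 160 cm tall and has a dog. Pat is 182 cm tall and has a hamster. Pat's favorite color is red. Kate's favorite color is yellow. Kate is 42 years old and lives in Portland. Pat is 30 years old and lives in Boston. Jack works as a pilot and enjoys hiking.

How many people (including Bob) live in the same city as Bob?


Bob lives in Atlanta. Count = 1

1


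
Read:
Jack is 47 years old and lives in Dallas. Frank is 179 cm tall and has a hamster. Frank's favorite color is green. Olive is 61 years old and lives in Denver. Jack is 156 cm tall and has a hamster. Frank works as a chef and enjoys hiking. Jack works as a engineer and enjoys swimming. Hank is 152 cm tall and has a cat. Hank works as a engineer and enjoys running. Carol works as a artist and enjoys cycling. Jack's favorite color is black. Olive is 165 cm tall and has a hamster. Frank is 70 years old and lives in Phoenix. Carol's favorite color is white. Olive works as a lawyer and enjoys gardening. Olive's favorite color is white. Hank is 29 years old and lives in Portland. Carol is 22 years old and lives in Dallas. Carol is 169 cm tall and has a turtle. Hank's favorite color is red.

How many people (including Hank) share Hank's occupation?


Hank is a engineer. Count = 2

2


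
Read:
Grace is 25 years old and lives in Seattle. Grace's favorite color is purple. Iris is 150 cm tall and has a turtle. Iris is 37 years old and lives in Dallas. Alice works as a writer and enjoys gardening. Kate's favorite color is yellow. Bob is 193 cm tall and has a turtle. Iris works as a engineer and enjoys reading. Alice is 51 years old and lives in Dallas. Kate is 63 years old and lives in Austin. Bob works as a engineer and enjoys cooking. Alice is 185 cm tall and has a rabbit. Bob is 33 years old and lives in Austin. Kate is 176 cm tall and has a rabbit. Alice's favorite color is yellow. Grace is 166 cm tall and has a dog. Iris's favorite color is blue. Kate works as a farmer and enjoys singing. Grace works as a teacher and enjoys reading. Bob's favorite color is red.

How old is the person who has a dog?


Person with dog is Grace, age 25

25


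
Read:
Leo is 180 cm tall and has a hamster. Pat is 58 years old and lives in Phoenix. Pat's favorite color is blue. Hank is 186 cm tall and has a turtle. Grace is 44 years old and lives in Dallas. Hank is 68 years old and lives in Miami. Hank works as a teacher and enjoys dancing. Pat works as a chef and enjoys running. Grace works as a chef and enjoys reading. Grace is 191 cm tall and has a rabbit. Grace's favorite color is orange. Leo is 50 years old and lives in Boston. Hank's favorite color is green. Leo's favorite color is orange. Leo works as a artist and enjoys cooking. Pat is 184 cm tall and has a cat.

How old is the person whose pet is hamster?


Person with pet=hamster is Leo, age 50

50


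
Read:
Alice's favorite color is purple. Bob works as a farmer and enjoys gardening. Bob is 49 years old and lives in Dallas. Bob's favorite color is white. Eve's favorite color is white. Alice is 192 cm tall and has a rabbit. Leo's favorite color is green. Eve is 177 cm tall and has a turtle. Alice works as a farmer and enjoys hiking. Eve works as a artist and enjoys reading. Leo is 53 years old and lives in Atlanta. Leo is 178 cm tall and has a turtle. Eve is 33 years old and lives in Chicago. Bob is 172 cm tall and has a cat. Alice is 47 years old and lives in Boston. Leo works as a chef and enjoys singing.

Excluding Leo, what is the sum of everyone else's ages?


Sum (excluding Leo): 129

129


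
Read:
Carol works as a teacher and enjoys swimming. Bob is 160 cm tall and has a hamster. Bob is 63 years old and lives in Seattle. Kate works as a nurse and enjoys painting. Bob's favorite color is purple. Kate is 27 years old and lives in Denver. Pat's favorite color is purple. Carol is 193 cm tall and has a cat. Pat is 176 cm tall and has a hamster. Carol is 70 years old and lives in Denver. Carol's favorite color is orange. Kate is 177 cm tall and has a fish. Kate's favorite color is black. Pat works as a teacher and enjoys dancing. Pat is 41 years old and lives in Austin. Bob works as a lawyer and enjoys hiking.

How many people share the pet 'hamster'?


Count: 2

2


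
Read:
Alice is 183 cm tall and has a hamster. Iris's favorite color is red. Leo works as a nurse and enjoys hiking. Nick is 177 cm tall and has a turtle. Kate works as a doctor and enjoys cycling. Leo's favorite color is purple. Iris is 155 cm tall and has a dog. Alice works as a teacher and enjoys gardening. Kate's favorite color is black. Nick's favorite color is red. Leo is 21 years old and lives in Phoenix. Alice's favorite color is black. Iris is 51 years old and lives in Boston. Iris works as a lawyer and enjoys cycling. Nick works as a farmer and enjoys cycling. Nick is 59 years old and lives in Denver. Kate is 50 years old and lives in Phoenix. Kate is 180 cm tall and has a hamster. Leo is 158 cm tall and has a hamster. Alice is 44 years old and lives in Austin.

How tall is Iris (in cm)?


Iris is 155 cm tall

155
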